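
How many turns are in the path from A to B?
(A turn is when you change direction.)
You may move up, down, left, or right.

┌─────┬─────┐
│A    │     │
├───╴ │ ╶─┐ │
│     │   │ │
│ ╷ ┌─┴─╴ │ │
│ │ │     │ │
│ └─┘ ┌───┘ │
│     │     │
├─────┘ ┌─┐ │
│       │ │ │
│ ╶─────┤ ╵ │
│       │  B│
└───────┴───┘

Directions: right, right, down, left, left, down, down, right, right, up, right, right, up, left, up, right, right, down, down, down, down, down
Number of turns: 11

Solution:

┌─────┬─────┐
│A → ↓│↱ → ↓│
├───╴ │ ╶─┐ │
│↓ ← ↲│↑ ↰│↓│
│ ╷ ┌─┴─╴ │ │
│↓│ │↱ → ↑│↓│
│ └─┘ ┌───┘ │
│↳ → ↑│    ↓│
├─────┘ ┌─┐ │
│       │ │↓│
│ ╶─────┤ ╵ │
│       │  B│
└───────┴───┘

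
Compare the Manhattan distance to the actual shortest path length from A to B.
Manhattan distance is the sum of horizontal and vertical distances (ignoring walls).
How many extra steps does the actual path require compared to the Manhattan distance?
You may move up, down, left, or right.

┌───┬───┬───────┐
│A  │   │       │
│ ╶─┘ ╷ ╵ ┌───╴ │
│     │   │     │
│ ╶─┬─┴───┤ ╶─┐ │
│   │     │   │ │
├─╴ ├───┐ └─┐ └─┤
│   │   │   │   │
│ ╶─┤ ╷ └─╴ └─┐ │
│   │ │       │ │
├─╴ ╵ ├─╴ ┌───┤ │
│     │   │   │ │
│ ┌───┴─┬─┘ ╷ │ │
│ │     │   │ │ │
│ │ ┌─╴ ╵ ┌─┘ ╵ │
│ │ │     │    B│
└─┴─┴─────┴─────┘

Manhattan distance: |7 - 0| + |7 - 0| = 14
Actual path length: 22
Extra steps: 22 - 14 = 8

Solution:

┌───┬───┬───────┐
│A  │↱ ↓│↱ → → ↓│
│ ╶─┘ ╷ ╵ ┌───╴ │
│↳ → ↑│↳ ↑│↓ ← ↲│
│ ╶─┬─┴───┤ ╶─┐ │
│   │     │↳ ↓│ │
├─╴ ├───┐ └─┐ └─┤
│   │   │   │↳ ↓│
│ ╶─┤ ╷ └─╴ └─┐ │
│   │ │       │↓│
├─╴ ╵ ├─╴ ┌───┤ │
│     │   │   │↓│
│ ┌───┴─┬─┘ ╷ │ │
│ │     │   │ │↓│
│ │ ┌─╴ ╵ ┌─┘ ╵ │
│ │ │     │    B│
└─┴─┴─────┴─────┘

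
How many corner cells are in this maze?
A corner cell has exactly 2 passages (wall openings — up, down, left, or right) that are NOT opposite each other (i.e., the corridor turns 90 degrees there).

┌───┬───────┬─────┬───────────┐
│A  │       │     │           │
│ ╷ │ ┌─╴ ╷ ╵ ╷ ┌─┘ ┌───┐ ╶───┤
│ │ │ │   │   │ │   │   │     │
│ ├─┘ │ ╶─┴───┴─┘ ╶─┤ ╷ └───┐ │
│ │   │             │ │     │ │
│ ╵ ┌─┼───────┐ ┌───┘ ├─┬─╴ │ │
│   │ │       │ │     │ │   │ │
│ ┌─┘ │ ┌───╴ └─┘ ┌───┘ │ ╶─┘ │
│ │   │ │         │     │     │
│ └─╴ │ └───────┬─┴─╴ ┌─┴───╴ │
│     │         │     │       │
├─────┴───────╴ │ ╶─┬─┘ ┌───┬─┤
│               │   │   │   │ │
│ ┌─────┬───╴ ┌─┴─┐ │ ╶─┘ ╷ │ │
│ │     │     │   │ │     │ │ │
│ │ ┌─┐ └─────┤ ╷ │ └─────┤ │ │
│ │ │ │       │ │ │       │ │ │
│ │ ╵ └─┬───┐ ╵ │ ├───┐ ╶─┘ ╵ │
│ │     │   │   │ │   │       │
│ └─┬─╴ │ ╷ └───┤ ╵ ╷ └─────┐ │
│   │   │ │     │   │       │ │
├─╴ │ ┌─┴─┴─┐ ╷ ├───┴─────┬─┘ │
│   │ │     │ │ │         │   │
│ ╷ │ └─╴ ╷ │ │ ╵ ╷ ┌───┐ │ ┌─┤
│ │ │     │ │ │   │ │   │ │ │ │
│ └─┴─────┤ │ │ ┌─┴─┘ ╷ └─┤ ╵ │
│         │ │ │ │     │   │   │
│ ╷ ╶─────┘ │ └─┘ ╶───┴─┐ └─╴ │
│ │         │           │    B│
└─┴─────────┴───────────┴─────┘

Counting corner cells (2 non-opposite passages):
Total corners: 96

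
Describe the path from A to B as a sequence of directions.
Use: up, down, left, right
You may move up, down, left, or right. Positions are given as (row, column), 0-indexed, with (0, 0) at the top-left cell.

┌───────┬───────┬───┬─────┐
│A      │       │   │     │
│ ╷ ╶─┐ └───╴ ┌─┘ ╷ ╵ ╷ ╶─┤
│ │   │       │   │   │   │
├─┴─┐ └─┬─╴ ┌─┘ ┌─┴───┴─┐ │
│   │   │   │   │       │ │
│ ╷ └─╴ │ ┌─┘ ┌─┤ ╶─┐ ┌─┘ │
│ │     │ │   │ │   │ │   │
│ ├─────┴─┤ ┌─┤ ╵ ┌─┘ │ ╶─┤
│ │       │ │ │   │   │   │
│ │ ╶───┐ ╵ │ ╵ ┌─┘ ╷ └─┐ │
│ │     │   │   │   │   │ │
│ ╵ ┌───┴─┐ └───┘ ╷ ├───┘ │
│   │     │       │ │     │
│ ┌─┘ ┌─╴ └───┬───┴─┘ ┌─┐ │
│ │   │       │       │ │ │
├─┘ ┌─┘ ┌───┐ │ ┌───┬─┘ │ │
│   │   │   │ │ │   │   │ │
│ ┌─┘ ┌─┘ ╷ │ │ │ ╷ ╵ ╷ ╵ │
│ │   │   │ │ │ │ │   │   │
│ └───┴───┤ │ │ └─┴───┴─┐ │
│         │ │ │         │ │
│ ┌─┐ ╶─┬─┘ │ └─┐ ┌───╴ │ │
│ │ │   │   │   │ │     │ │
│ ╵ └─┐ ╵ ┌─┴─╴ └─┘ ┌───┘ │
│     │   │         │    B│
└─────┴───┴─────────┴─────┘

Finding the path and converting it to directions:
Path through cells: (0,0) → (0,1) → (1,1) → (1,2) → (2,2) → (2,3) → (3,3) → (3,2) → (3,1) → (2,1) → (2,0) → (3,0) → (4,0) → (5,0) → (6,0) → (6,1) → (5,1) → (4,1) → (4,2) → (4,3) → (4,4) → (5,4) → (5,5) → (4,5) → (3,5) → (3,6) → (2,6) → (2,7) → (1,7) → (1,8) → (0,8) → (0,9) → (1,9) → (1,10) → (0,10) → (0,11) → (1,11) → (1,12) → (2,12) → (3,12) → (3,11) → (4,11) → (4,12) → (5,12) → (6,12) → (7,12) → (8,12) → (9,12) → (10,12) → (11,12) → (12,12)
Directions: right, down, right, down, right, down, left, left, up, left, down, down, down, down, right, up, up, right, right, right, down, right, up, up, right, up, right, up, right, up, right, down, right, up, right, down, right, down, down, left, down, right, down, down, down, down, down, down, down, down

Solution:

┌───────┬───────┬───┬─────┐
│A ↓    │       │↱ ↓│↱ ↓  │
│ ╷ ╶─┐ └───╴ ┌─┘ ╷ ╵ ╷ ╶─┤
│ │↳ ↓│       │↱ ↑│↳ ↑│↳ ↓│
├─┴─┐ └─┬─╴ ┌─┘ ┌─┴───┴─┐ │
│↓ ↰│↳ ↓│   │↱ ↑│       │↓│
│ ╷ └─╴ │ ┌─┘ ┌─┤ ╶─┐ ┌─┘ │
│↓│↑ ← ↲│ │↱ ↑│ │   │ │↓ ↲│
│ ├─────┴─┤ ┌─┤ ╵ ┌─┘ │ ╶─┤
│↓│↱ → → ↓│↑│ │   │   │↳ ↓│
│ │ ╶───┐ ╵ │ ╵ ┌─┘ ╷ └─┐ │
│↓│↑    │↳ ↑│   │   │   │↓│
│ ╵ ┌───┴─┐ └───┘ ╷ ├───┘ │
│↳ ↑│     │       │ │    ↓│
│ ┌─┘ ┌─╴ └───┬───┴─┘ ┌─┐ │
│ │   │       │       │ │↓│
├─┘ ┌─┘ ┌───┐ │ ┌───┬─┘ │ │
│   │   │   │ │ │   │   │↓│
│ ┌─┘ ┌─┘ ╷ │ │ │ ╷ ╵ ╷ ╵ │
│ │   │   │ │ │ │ │   │  ↓│
│ └───┴───┤ │ │ └─┴───┴─┐ │
│         │ │ │         │↓│
│ ┌─┐ ╶─┬─┘ │ └─┐ ┌───╴ │ │
│ │ │   │   │   │ │     │↓│
│ ╵ └─┐ ╵ ┌─┴─╴ └─┘ ┌───┘ │
│     │   │         │    B│
└─────┴───┴─────────┴─────┘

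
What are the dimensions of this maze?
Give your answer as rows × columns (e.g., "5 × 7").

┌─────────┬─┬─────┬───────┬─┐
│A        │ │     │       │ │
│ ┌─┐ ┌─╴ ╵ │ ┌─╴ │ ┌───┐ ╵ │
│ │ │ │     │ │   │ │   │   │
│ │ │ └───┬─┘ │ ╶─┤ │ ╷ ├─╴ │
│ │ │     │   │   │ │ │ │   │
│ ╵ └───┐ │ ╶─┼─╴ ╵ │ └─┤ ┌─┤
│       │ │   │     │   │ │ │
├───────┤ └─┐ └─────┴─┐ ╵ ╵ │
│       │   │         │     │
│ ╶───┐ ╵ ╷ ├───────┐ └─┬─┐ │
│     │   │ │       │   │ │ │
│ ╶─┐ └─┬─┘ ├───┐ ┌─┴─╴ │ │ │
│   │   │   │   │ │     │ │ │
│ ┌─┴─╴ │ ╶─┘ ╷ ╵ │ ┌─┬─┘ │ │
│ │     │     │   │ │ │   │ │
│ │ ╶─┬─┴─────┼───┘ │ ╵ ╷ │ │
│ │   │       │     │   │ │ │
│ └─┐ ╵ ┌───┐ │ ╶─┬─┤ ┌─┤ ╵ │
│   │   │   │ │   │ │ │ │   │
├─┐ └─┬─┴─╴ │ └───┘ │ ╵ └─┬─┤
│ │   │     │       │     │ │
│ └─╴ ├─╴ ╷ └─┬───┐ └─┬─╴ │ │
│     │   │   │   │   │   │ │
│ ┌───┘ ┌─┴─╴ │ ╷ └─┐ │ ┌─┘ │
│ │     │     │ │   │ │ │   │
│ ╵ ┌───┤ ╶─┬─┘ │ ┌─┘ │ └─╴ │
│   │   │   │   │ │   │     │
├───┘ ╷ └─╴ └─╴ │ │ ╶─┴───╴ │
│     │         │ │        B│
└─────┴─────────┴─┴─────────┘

Counting the maze dimensions:
Rows (vertical): 15
Columns (horizontal): 14
Dimensions: 15 × 14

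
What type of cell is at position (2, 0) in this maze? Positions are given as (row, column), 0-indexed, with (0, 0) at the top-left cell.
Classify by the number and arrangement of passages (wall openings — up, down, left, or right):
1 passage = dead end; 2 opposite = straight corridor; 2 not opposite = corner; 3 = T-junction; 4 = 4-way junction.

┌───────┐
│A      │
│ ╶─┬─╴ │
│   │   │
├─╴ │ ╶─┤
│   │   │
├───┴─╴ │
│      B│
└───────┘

Checking cell at (2, 0):
Number of passages: 1
Cell type: dead end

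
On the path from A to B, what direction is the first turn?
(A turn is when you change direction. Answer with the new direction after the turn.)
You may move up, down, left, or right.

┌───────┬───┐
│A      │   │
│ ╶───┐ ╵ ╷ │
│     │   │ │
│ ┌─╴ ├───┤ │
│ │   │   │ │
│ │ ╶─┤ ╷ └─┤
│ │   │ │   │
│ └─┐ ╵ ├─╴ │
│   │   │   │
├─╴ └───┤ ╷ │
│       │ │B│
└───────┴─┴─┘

Directions: down, right, right, down, left, down, right, down, right, up, up, right, down, right, down, down
First turn direction: right

Solution:

┌───────┬───┐
│A      │   │
│ ╶───┐ ╵ ╷ │
│↳ → ↓│   │ │
│ ┌─╴ ├───┤ │
│ │↓ ↲│↱ ↓│ │
│ │ ╶─┤ ╷ └─┤
│ │↳ ↓│↑│↳ ↓│
│ └─┐ ╵ ├─╴ │
│   │↳ ↑│  ↓│
├─╴ └───┤ ╷ │
│       │ │B│
└───────┴─┴─┘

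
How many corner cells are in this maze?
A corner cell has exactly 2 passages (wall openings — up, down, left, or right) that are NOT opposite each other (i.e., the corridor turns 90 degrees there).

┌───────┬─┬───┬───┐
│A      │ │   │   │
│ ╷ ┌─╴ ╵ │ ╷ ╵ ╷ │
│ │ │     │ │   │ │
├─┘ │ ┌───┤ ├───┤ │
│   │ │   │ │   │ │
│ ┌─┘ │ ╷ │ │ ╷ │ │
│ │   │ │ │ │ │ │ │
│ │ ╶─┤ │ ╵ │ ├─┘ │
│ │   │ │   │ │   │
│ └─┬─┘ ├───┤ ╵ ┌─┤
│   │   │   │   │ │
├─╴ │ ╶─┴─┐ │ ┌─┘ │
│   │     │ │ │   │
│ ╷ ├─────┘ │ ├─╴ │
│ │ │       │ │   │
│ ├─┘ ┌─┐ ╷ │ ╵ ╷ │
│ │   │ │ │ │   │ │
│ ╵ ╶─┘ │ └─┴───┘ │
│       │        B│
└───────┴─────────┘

Counting corner cells (2 non-opposite passages):
Total corners: 41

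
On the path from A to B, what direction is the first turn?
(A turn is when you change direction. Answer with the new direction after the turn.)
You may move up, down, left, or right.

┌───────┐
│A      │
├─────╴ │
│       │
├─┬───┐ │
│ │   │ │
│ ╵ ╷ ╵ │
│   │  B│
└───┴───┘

Directions: right, right, right, down, down, down
First turn direction: down

Solution:

┌───────┐
│A → → ↓│
├─────╴ │
│      ↓│
├─┬───┐ │
│ │   │↓│
│ ╵ ╷ ╵ │
│   │  B│
└───┴───┘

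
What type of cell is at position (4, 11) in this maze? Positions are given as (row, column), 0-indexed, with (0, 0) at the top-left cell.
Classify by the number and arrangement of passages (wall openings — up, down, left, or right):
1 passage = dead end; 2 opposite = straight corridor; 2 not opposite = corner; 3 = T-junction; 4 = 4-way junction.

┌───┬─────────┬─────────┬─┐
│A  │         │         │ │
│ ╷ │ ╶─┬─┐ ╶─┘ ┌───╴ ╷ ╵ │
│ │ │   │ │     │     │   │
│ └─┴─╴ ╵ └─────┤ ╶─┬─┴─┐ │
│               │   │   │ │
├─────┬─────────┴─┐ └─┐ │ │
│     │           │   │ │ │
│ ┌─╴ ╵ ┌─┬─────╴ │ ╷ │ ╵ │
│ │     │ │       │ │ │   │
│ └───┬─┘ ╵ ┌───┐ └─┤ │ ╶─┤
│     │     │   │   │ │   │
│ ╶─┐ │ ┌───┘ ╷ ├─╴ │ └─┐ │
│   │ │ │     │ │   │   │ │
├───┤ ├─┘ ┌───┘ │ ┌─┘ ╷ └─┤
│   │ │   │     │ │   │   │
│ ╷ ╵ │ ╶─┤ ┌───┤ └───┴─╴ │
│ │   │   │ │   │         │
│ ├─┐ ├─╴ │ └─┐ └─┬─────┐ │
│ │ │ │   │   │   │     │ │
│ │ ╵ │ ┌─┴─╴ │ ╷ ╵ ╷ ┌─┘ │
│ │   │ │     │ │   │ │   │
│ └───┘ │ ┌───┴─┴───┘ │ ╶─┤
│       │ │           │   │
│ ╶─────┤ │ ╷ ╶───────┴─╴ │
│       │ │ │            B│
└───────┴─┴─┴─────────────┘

Checking cell at (4, 11):
Number of passages: 3
Cell type: T-junction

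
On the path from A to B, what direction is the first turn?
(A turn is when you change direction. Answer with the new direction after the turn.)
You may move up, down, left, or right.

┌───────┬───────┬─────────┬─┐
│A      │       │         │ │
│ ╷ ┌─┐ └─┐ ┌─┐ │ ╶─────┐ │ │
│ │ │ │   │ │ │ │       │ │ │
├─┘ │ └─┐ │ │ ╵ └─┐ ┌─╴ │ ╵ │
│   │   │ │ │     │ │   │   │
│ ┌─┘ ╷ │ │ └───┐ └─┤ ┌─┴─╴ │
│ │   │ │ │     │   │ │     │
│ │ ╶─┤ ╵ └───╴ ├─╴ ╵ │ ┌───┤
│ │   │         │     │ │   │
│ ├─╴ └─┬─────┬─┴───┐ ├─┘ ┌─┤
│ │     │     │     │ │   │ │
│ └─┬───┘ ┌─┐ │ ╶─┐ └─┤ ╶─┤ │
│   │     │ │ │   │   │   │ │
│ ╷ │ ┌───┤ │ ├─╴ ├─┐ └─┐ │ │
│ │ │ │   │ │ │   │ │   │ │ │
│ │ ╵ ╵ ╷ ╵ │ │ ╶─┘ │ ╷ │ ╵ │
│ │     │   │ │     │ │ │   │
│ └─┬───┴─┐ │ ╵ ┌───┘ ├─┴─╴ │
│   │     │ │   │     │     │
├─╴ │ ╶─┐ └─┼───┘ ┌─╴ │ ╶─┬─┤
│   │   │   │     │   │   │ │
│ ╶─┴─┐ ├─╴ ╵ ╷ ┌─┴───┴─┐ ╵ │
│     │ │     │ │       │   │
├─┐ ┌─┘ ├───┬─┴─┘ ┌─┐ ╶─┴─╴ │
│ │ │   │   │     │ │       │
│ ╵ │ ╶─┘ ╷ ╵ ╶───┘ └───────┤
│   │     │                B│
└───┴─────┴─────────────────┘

Directions: right, down, down, left, down, down, down, down, right, down, down, right, up, up, right, right, up, right, right, down, down, down, down, right, up, up, right, up, left, up, right, right, down, right, down, down, down, left, left, down, left, left, down, left, up, left, up, left, left, down, right, down, down, left, down, right, right, up, right, down, right, right, right, right, right, right, right, right
First turn direction: down

Solution:

┌───────┬───────┬─────────┬─┐
│A ↓    │       │         │ │
│ ╷ ┌─┐ └─┐ ┌─┐ │ ╶─────┐ │ │
│ │↓│ │   │ │ │ │       │ │ │
├─┘ │ └─┐ │ │ ╵ └─┐ ┌─╴ │ ╵ │
│↓ ↲│   │ │ │     │ │   │   │
│ ┌─┘ ╷ │ │ └───┐ └─┤ ┌─┴─╴ │
│↓│   │ │ │     │   │ │     │
│ │ ╶─┤ ╵ └───╴ ├─╴ ╵ │ ┌───┤
│↓│   │         │     │ │   │
│ ├─╴ └─┬─────┬─┴───┐ ├─┘ ┌─┤
│↓│     │↱ → ↓│↱ → ↓│ │   │ │
│ └─┬───┘ ┌─┐ │ ╶─┐ └─┤ ╶─┤ │
│↳ ↓│↱ → ↑│ │↓│↑ ↰│↳ ↓│   │ │
│ ╷ │ ┌───┤ │ ├─╴ ├─┐ └─┐ │ │
│ │↓│↑│   │ │↓│↱ ↑│ │↓  │ │ │
│ │ ╵ ╵ ╷ ╵ │ │ ╶─┘ │ ╷ │ ╵ │
│ │↳ ↑  │   │↓│↑    │↓│ │   │
│ └─┬───┴─┐ │ ╵ ┌───┘ ├─┴─╴ │
│   │↓ ← ↰│ │↳ ↑│↓ ← ↲│     │
├─╴ │ ╶─┐ └─┼───┘ ┌─╴ │ ╶─┬─┤
│   │↳ ↓│↑ ↰│↓ ← ↲│   │   │ │
│ ╶─┴─┐ ├─╴ ╵ ╷ ┌─┴───┴─┐ ╵ │
│     │↓│  ↑ ↲│ │       │   │
├─┐ ┌─┘ ├───┬─┴─┘ ┌─┐ ╶─┴─╴ │
│ │ │↓ ↲│↱ ↓│     │ │       │
│ ╵ │ ╶─┘ ╷ ╵ ╶───┘ └───────┤
│   │↳ → ↑│↳ → → → → → → → B│
└───┴─────┴─────────────────┘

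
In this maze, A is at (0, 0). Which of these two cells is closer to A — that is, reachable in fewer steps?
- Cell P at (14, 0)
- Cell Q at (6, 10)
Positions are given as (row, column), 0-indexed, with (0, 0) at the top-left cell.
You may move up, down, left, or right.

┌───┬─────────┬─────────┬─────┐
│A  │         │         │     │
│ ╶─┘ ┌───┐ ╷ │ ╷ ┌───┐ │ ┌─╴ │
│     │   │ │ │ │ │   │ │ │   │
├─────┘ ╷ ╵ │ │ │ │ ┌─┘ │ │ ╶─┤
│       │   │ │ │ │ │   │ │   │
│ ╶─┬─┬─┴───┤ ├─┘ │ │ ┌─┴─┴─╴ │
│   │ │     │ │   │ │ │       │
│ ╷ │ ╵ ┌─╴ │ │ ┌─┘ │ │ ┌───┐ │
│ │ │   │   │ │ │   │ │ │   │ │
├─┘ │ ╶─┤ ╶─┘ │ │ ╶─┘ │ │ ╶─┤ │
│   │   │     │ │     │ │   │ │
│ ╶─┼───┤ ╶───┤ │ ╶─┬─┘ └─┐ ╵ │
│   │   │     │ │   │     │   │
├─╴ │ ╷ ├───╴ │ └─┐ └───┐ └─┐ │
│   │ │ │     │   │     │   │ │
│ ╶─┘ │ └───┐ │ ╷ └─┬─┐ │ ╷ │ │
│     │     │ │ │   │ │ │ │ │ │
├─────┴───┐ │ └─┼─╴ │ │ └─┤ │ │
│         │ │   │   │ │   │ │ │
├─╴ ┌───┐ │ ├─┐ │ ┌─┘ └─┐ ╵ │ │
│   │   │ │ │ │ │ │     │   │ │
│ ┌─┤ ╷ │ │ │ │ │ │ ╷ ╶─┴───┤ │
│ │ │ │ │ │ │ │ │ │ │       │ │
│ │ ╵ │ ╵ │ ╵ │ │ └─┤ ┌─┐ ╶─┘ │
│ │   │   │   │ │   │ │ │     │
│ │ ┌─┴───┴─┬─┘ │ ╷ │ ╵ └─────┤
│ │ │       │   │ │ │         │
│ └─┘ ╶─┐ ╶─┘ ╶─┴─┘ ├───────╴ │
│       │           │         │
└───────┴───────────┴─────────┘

Shortest path A → P at (14, 0): 36 steps
Shortest path A → Q at (6, 10): 78 steps

P is closer (36 steps vs 78 steps).

Path to P:

┌───┬─────────┬─────────┬─────┐
│A  │↱ → → → ↓│         │     │
│ ╶─┘ ┌───┐ ╷ │ ╷ ┌───┐ │ ┌─╴ │
│↳ → ↑│   │ │↓│ │ │   │ │ │   │
├─────┘ ╷ ╵ │ │ │ │ ┌─┘ │ │ ╶─┤
│       │   │↓│ │ │ │   │ │   │
│ ╶─┬─┬─┴───┤ ├─┘ │ │ ┌─┴─┴─╴ │
│   │ │     │↓│   │ │ │       │
│ ╷ │ ╵ ┌─╴ │ │ ┌─┘ │ │ ┌───┐ │
│ │ │   │   │↓│ │   │ │ │   │ │
├─┘ │ ╶─┤ ╶─┘ │ │ ╶─┘ │ │ ╶─┤ │
│   │   │↓ ← ↲│ │     │ │   │ │
│ ╶─┼───┤ ╶───┤ │ ╶─┬─┘ └─┐ ╵ │
│   │   │↳ → ↓│ │   │     │   │
├─╴ │ ╷ ├───╴ │ └─┐ └───┐ └─┐ │
│   │ │ │    ↓│   │     │   │ │
│ ╶─┘ │ └───┐ │ ╷ └─┬─┐ │ ╷ │ │
│     │     │↓│ │   │ │ │ │ │ │
├─────┴───┐ │ └─┼─╴ │ │ └─┤ │ │
│         │ │↳ ↓│   │ │   │ │ │
├─╴ ┌───┐ │ ├─┐ │ ┌─┘ └─┐ ╵ │ │
│   │   │ │ │ │↓│ │     │   │ │
│ ┌─┤ ╷ │ │ │ │ │ │ ╷ ╶─┴───┤ │
│ │ │ │ │ │ │ │↓│ │ │       │ │
│ │ ╵ │ ╵ │ ╵ │ │ └─┤ ┌─┐ ╶─┘ │
│ │   │   │   │↓│   │ │ │     │
│ │ ┌─┴───┴─┬─┘ │ ╷ │ ╵ └─────┤
│ │ │↓ ← ↰  │↓ ↲│ │ │         │
│ └─┘ ╶─┐ ╶─┘ ╶─┴─┘ ├───────╴ │
│P ← ↲  │↑ ← ↲      │         │
└───────┴───────────┴─────────┘

Path to Q:

┌───┬─────────┬─────────┬─────┐
│A  │↱ → → → ↓│  ↱ → → ↓│     │
│ ╶─┘ ┌───┐ ╷ │ ╷ ┌───┐ │ ┌─╴ │
│↳ → ↑│   │ │↓│ │↑│   │↓│ │   │
├─────┘ ╷ ╵ │ │ │ │ ┌─┘ │ │ ╶─┤
│       │   │↓│ │↑│ │↓ ↲│ │   │
│ ╶─┬─┬─┴───┤ ├─┘ │ │ ┌─┴─┴─╴ │
│   │ │     │↓│↱ ↑│ │↓│       │
│ ╷ │ ╵ ┌─╴ │ │ ┌─┘ │ │ ┌───┐ │
│ │ │   │   │↓│↑│   │↓│ │   │ │
├─┘ │ ╶─┤ ╶─┘ │ │ ╶─┘ │ │ ╶─┤ │
│   │   │↓ ← ↲│↑│↓ ← ↲│ │   │ │
│ ╶─┼───┤ ╶───┤ │ ╶─┬─┘ └─┐ ╵ │
│   │   │↳ → ↓│↑│↳ ↓│Q ← ↰│   │
├─╴ │ ╷ ├───╴ │ └─┐ └───┐ └─┐ │
│   │ │ │    ↓│↑ ↰│↳ → ↓│↑ ↰│ │
│ ╶─┘ │ └───┐ │ ╷ └─┬─┐ │ ╷ │ │
│     │     │↓│ │↑ ↰│ │↓│ │↑│ │
├─────┴───┐ │ └─┼─╴ │ │ └─┤ │ │
│         │ │↳ ↓│↱ ↑│ │↳ ↓│↑│ │
├─╴ ┌───┐ │ ├─┐ │ ┌─┘ └─┐ ╵ │ │
│   │   │ │ │ │↓│↑│     │↳ ↑│ │
│ ┌─┤ ╷ │ │ │ │ │ │ ╷ ╶─┴───┤ │
│ │ │ │ │ │ │ │↓│↑│ │       │ │
│ │ ╵ │ ╵ │ ╵ │ │ └─┤ ┌─┐ ╶─┘ │
│ │   │   │   │↓│↑ ↰│ │ │     │
│ │ ┌─┴───┴─┬─┘ │ ╷ │ ╵ └─────┤
│ │ │       │↓ ↲│ │↑│         │
│ └─┘ ╶─┐ ╶─┘ ╶─┴─┘ ├───────╴ │
│       │    ↳ → → ↑│         │
└───────┴───────────┴─────────┘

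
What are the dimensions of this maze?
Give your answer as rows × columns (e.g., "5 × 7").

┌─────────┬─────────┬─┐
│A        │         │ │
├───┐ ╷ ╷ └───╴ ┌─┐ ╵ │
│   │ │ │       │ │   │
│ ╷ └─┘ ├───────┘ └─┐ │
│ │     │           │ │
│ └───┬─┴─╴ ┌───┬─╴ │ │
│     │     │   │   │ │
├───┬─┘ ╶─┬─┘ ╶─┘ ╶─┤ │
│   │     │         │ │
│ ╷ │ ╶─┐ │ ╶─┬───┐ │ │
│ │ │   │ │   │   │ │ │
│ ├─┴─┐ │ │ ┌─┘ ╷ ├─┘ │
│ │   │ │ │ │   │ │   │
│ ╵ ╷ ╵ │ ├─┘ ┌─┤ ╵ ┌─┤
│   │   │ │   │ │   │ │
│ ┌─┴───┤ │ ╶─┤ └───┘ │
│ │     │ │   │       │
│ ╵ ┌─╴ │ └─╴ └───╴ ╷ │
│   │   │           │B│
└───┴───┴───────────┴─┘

Counting the maze dimensions:
Rows (vertical): 10
Columns (horizontal): 11
Dimensions: 10 × 11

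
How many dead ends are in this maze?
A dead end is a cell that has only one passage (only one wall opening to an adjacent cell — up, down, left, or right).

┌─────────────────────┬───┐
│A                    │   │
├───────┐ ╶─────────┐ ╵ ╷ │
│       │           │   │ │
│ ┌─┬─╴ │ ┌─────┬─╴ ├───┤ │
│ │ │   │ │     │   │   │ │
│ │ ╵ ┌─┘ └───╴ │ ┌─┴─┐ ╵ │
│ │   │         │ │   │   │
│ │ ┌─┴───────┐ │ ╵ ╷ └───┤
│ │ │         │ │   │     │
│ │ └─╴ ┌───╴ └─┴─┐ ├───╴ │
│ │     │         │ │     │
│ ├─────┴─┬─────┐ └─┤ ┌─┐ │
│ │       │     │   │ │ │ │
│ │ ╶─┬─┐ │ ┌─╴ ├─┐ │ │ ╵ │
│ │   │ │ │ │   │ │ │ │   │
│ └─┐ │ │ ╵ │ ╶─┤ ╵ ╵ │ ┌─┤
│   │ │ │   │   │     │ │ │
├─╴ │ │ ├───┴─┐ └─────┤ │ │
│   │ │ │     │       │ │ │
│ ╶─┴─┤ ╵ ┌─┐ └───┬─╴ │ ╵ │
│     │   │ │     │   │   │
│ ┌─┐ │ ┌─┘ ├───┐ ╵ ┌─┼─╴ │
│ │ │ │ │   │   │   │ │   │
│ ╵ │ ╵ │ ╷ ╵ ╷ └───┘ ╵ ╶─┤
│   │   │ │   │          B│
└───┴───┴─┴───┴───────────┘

Checking each cell for number of passages:

Dead ends found at positions:
  (0, 0)
  (2, 1)
  (2, 5)
  (2, 10)
  (3, 3)
  (4, 2)
  (4, 7)
  (5, 4)
  (5, 9)
  (6, 11)
  (7, 3)
  (7, 8)
  (8, 12)
  (9, 2)
  (10, 5)
  (11, 1)
  (11, 10)
  (12, 4)
  (12, 12)
Total dead ends: 19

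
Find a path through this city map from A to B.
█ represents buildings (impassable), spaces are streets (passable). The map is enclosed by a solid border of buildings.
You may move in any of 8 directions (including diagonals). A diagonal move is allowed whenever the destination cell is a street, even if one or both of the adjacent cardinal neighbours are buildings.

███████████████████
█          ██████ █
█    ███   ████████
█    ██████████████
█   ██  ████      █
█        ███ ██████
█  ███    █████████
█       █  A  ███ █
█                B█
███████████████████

Finding the shortest path from A to B:
Movement: 8-directional
Path length: 6 steps
Directions: right → right → down-right → right → right → right

Solution:

███████████████████
█          ██████ █
█    ███   ████████
█    ██████████████
█   ██  ████      █
█        ███ ██████
█  ███    █████████
█       █  A→↘███ █
█             →→→B█
███████████████████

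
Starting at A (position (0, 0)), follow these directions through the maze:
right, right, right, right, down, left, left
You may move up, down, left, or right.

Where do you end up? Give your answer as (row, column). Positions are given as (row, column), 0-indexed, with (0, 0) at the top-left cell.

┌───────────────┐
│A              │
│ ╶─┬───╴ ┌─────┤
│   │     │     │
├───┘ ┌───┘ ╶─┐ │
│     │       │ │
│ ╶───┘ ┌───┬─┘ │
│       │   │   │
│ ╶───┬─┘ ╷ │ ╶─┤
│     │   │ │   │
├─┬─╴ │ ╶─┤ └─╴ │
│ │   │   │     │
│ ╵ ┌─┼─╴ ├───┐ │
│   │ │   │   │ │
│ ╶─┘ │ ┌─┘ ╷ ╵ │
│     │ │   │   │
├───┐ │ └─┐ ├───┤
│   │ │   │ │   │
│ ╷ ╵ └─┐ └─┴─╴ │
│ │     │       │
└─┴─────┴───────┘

Following directions step by step:
Start: (0, 0)
  right: (0, 0) → (0, 1)
  right: (0, 1) → (0, 2)
  right: (0, 2) → (0, 3)
  right: (0, 3) → (0, 4)
  down: (0, 4) → (1, 4)
  left: (1, 4) → (1, 3)
  left: (1, 3) → (1, 2)
Final position: (1, 2)

Path taken:

┌───────────────┐
│A → → → ↓      │
│ ╶─┬───╴ ┌─────┤
│   │B ← ↲│     │
├───┘ ┌───┘ ╶─┐ │
│     │       │ │
│ ╶───┘ ┌───┬─┘ │
│       │   │   │
│ ╶───┬─┘ ╷ │ ╶─┤
│     │   │ │   │
├─┬─╴ │ ╶─┤ └─╴ │
│ │   │   │     │
│ ╵ ┌─┼─╴ ├───┐ │
│   │ │   │   │ │
│ ╶─┘ │ ┌─┘ ╷ ╵ │
│     │ │   │   │
├───┐ │ └─┐ ├───┤
│   │ │   │ │   │
│ ╷ ╵ └─┐ └─┴─╴ │
│ │     │       │
└─┴─────┴───────┘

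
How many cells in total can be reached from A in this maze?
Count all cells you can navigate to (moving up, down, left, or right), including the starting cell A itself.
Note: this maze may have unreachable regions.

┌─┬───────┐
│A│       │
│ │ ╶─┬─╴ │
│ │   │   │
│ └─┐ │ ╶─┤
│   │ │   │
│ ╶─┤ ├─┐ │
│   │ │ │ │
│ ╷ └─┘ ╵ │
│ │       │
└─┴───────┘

Using BFS/flood-fill to find all reachable cells from A:
Maze size: 5 × 5 = 25 total cells
All cells are reachable — the maze is fully connected.
Reachable cells: 25

Reachable region (· marks reachable cells):

┌─┬───────┐
│A│· · · ·│
│ │ ╶─┬─╴ │
│·│· ·│· ·│
│ └─┐ │ ╶─┤
│· ·│·│· ·│
│ ╶─┤ ├─┐ │
│· ·│·│·│·│
│ ╷ └─┘ ╵ │
│·│· · · ·│
└─┴───────┘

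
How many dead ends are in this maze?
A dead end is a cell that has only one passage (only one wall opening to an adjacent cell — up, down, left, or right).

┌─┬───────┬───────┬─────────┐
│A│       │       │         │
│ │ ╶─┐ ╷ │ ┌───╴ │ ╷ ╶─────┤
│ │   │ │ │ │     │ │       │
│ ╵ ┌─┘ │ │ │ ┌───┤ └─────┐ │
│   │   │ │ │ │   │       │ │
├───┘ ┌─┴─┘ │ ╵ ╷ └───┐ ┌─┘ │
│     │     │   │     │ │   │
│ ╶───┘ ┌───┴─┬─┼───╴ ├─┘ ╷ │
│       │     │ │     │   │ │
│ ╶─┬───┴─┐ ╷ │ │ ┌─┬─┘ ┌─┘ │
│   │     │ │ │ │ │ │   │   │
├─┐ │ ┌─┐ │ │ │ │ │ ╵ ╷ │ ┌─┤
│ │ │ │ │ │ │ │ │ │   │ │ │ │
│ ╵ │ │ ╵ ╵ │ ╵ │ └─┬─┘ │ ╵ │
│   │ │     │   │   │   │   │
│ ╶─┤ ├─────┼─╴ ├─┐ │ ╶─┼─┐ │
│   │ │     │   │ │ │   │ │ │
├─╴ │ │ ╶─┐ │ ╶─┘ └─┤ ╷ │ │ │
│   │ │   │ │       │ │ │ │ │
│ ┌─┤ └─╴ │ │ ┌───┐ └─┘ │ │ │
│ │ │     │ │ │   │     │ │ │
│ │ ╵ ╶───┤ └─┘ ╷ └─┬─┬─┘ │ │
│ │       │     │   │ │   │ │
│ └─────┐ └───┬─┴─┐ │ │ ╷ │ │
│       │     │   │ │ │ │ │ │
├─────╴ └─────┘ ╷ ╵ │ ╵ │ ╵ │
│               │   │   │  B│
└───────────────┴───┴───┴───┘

Checking each cell for number of passages:

Dead ends found at positions:
  (0, 0)
  (0, 13)
  (1, 2)
  (2, 4)
  (2, 12)
  (3, 11)
  (4, 4)
  (4, 7)
  (5, 9)
  (6, 0)
  (6, 3)
  (6, 13)
  (8, 8)
  (8, 9)
  (8, 12)
  (9, 10)
  (10, 1)
  (10, 6)
  (11, 10)
  (12, 6)
  (13, 0)
Total dead ends: 21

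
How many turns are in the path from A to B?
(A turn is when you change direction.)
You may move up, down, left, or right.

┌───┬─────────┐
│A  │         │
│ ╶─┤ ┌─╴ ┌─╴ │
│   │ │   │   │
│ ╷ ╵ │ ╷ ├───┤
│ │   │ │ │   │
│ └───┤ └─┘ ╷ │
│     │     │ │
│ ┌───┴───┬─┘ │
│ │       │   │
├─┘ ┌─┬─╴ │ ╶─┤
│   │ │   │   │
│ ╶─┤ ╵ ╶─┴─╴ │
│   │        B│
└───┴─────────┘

Directions: down, right, down, right, up, up, right, right, down, left, down, down, right, right, up, right, down, down, left, down, right, down
Number of turns: 16

Solution:

┌───┬─────────┐
│A  │↱ → ↓    │
│ ╶─┤ ┌─╴ ┌─╴ │
│↳ ↓│↑│↓ ↲│   │
│ ╷ ╵ │ ╷ ├───┤
│ │↳ ↑│↓│ │↱ ↓│
│ └───┤ └─┘ ╷ │
│     │↳ → ↑│↓│
│ ┌───┴───┬─┘ │
│ │       │↓ ↲│
├─┘ ┌─┬─╴ │ ╶─┤
│   │ │   │↳ ↓│
│ ╶─┤ ╵ ╶─┴─╴ │
│   │        B│
└───┴─────────┘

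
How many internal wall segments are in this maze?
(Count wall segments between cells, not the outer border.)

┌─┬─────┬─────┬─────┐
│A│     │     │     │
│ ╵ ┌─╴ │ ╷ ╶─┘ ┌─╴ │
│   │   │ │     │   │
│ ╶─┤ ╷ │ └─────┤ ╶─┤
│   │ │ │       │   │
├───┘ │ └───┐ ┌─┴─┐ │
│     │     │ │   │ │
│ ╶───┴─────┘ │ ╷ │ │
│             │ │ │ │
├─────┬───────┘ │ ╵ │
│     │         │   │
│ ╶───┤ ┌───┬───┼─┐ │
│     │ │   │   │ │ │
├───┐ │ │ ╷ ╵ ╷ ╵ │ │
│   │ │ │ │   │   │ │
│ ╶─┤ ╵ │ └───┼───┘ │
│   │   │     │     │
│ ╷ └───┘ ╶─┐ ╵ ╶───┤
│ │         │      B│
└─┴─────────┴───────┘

Counting internal wall segments:
Total internal walls: 81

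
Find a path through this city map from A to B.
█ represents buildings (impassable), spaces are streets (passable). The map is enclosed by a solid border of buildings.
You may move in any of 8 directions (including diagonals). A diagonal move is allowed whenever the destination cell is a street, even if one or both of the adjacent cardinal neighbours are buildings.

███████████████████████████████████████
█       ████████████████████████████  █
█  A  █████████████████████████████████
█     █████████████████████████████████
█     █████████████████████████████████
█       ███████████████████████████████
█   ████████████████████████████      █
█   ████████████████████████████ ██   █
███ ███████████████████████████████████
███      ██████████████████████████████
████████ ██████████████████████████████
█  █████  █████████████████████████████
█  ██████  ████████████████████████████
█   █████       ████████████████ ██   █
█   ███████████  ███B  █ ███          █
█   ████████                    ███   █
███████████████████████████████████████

Finding the shortest path from A to B:
Movement: 8-directional
Path length: 23 steps
Directions: down → down → down → down → down → down → down-right → right → right → right → down-right → down-right → down-right → down-right → right → right → right → right → down-right → down-right → right → right → up-right

Solution:

███████████████████████████████████████
█       ████████████████████████████  █
█  A  █████████████████████████████████
█  ↓  █████████████████████████████████
█  ↓  █████████████████████████████████
█  ↓    ███████████████████████████████
█  ↓████████████████████████████      █
█  ↓████████████████████████████ ██   █
███↘███████████████████████████████████
███ →→→↘ ██████████████████████████████
████████↘██████████████████████████████
█  █████ ↘█████████████████████████████
█  ██████ ↘████████████████████████████
█   █████  →→→→↘████████████████ ██   █
█   ███████████ ↘███B  █ ███          █
█   ████████     →→↗            ███   █
███████████████████████████████████████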